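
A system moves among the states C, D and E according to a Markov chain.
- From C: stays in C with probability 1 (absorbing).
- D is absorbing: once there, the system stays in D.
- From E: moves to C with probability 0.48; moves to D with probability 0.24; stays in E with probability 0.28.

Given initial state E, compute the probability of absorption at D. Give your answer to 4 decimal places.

Let h(s) be the probability of absorption at D starting from transient state s. Then h(D) = 1 and h(C) = 0. By first-step analysis:
h(E) = 0.48·0 + 0.24·1 + 0.28·h(E)
Solving: h(E) = 0.3333.
Starting from E, the probability is 0.3333.

0.3333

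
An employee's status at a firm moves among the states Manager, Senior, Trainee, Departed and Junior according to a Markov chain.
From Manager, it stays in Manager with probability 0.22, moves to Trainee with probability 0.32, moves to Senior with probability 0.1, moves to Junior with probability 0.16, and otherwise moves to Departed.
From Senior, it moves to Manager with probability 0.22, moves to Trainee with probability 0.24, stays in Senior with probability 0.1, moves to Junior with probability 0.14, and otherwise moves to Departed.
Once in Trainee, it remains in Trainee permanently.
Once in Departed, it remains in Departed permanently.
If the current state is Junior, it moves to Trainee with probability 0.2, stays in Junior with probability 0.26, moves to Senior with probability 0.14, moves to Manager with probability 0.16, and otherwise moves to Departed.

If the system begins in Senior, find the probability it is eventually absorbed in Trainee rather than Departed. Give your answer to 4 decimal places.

Let h(s) be the probability of absorption at Trainee starting from transient state s. Then h(Trainee) = 1 and h(Departed) = 0. By first-step analysis:
h(Manager) = 0.22·h(Manager) + 0.1·h(Senior) + 0.32·1 + 0.2·0 + 0.16·h(Junior)
h(Senior) = 0.22·h(Manager) + 0.1·h(Senior) + 0.24·1 + 0.3·0 + 0.14·h(Junior)
h(Junior) = 0.16·h(Manager) + 0.14·h(Senior) + 0.2·1 + 0.24·0 + 0.26·h(Junior)
Solving: h(Manager) = 0.5715, h(Senior) = 0.4818, h(Junior) = 0.4850.
Starting from Senior, the probability is 0.4818.

0.4818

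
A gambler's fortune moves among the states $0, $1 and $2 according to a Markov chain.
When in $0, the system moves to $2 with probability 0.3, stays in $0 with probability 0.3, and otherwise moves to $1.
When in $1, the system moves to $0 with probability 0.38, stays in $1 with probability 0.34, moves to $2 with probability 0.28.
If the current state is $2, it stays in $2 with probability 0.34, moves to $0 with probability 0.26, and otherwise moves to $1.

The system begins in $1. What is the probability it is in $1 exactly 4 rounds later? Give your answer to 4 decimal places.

0.3774

Propagate the distribution vector 4 rounds from $1.
After 0 rounds: (0.0000, 1.0000, 0.0000)
After 1 round: (0.3800, 0.3400, 0.2800)
After 2 rounds: (0.3160, 0.3796, 0.3044)
After 3 rounds: (0.3182, 0.3772, 0.3046)
After 4 rounds: (0.3180, 0.3774, 0.3046)
P(in $1 after 4 rounds) = 0.3774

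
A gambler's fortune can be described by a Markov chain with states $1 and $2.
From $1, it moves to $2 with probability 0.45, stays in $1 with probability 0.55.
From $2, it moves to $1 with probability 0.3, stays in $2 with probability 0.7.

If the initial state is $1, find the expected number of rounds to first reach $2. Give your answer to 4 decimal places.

2.2222

Let t(s) be the expected number of rounds to first reach $2 from state s, with t($2) = 0. Conditioning on the first round:
t($1) = 1 + 0.55·t($1)
Solving: t($1) = 2.2222.
Expected rounds from $1 to $2: 2.2222.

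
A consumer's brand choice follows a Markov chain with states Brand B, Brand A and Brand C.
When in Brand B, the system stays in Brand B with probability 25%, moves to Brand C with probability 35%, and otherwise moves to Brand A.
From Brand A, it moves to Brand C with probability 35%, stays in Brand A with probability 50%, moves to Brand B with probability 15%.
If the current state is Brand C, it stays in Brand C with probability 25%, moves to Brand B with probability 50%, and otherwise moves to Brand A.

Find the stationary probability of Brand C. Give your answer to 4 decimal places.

Let the stationary distribution be π with π = πP and π_1 + π_2 + π_3 = 1.
π_1 = 0.25·π_1 + 0.15·π_2 + 0.5·π_3
π_2 = 0.4·π_1 + 0.5·π_2 + 0.25·π_3
Solving with the normalization constraint gives π = (0.2904, 0.3914, 0.3182).
So the stationary probability of Brand C is 0.3182.

0.3182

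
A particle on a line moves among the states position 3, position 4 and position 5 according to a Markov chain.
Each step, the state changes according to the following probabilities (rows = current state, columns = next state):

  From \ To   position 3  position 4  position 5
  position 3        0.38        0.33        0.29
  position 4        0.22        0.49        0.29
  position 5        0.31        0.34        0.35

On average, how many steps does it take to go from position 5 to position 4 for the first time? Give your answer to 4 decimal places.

Let t(s) be the expected number of steps to first reach position 4 from state s, with t(position 4) = 0. Conditioning on the first step:
t(position 3) = 1 + 0.38·t(position 3) + 0.29·t(position 5)
t(position 5) = 1 + 0.31·t(position 3) + 0.35·t(position 5)
Solving: t(position 3) = 3.0022, t(position 5) = 2.9703.
Expected steps from position 5 to position 4: 2.9703.

2.9703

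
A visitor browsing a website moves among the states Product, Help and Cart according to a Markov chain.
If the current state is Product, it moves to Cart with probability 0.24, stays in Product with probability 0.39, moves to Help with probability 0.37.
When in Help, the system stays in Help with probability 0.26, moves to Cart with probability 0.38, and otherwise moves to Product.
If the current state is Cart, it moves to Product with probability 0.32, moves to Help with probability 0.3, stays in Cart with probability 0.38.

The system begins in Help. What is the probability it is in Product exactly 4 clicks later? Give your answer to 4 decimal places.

Propagate the distribution vector 4 clicks from Help.
After 0 clicks: (0.0000, 1.0000, 0.0000)
After 1 click: (0.3600, 0.2600, 0.3800)
After 2 clicks: (0.3556, 0.3148, 0.3296)
After 3 clicks: (0.3575, 0.3123, 0.3302)
After 4 clicks: (0.3575, 0.3125, 0.3300)
P(in Product after 4 clicks) = 0.3575

0.3575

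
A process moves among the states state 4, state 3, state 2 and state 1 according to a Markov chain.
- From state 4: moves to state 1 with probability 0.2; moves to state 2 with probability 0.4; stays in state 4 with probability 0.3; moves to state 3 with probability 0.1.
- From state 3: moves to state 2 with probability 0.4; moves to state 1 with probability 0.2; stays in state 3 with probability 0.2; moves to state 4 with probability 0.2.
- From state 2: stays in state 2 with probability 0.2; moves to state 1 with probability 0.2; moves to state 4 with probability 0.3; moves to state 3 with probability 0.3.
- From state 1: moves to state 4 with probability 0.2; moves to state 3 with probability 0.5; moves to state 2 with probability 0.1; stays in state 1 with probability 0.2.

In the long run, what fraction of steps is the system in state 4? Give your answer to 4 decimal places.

0.2537

Let the stationary distribution be π with π = πP and π_1 + π_2 + π_3 + π_4 = 1.
π_1 = 0.3·π_1 + 0.2·π_2 + 0.3·π_3 + 0.2·π_4
π_2 = 0.1·π_1 + 0.2·π_2 + 0.3·π_3 + 0.5·π_4
π_3 = 0.4·π_1 + 0.4·π_2 + 0.2·π_3 + 0.1·π_4
Solving with the normalization constraint gives π = (0.2537, 0.2630, 0.2833, 0.2000).
So the stationary probability of state 4 is 0.2537.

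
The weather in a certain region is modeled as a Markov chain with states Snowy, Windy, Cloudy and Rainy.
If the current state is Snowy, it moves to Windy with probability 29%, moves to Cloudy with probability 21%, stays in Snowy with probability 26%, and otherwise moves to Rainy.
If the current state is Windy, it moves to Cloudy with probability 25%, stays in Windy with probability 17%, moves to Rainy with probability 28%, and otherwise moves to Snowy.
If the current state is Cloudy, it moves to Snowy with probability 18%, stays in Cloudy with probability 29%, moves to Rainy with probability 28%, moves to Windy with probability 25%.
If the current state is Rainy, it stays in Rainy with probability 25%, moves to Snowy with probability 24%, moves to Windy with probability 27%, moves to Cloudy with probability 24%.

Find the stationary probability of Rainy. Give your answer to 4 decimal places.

0.2623

Let the stationary distribution be π with π = πP and π_1 + π_2 + π_3 + π_4 = 1.
π_1 = 0.26·π_1 + 0.3·π_2 + 0.18·π_3 + 0.24·π_4
π_2 = 0.29·π_1 + 0.17·π_2 + 0.25·π_3 + 0.27·π_4
π_3 = 0.21·π_1 + 0.25·π_2 + 0.29·π_3 + 0.24·π_4
Solving with the normalization constraint gives π = (0.2448, 0.2454, 0.2475, 0.2623).
So the stationary probability of Rainy is 0.2623.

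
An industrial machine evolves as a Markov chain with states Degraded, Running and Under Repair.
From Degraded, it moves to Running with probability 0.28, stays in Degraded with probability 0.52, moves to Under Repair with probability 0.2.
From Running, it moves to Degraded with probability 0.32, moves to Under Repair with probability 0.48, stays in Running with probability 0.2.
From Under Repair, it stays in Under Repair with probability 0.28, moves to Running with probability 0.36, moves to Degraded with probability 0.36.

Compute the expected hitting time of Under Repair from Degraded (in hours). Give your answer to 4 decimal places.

Let t(s) be the expected number of hours to first reach Under Repair from state s, with t(Under Repair) = 0. Conditioning on the first hour:
t(Degraded) = 1 + 0.52·t(Degraded) + 0.28·t(Running)
t(Running) = 1 + 0.32·t(Degraded) + 0.2·t(Running)
Solving: t(Degraded) = 3.6685, t(Running) = 2.7174.
Expected hours from Degraded to Under Repair: 3.6685.

3.6685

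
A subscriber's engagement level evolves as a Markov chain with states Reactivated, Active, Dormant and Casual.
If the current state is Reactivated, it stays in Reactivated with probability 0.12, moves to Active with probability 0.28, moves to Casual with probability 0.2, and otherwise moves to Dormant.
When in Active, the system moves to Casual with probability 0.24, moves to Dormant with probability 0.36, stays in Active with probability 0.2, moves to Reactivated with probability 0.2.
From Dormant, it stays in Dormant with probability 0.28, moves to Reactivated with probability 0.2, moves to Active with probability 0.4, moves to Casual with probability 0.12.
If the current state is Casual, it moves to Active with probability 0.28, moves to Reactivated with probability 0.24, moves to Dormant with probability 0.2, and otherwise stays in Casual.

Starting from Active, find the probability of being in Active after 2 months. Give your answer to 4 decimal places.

0.3072

Propagate the distribution vector 2 months from Active.
After 0 months: (0.0000, 1.0000, 0.0000, 0.0000)
After 1 month: (0.2000, 0.2000, 0.3600, 0.2400)
After 2 months: (0.1936, 0.3072, 0.3008, 0.1984)
P(in Active after 2 months) = 0.3072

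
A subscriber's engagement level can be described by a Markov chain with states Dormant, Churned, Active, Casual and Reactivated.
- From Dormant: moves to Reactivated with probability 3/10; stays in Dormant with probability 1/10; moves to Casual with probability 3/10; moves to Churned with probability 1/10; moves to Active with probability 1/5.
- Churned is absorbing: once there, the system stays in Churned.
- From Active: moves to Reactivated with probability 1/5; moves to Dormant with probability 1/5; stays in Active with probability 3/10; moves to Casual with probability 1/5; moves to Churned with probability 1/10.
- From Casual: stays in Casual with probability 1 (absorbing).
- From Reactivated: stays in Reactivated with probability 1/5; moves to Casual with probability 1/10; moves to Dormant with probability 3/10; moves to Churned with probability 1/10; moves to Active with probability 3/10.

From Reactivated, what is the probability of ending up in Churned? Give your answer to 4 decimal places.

Let h(s) be the probability of absorption at Churned starting from transient state s. Then h(Churned) = 1 and h(Casual) = 0. By first-step analysis:
h(Dormant) = 0.1·h(Dormant) + 0.1·1 + 0.2·h(Active) + 0.3·0 + 0.3·h(Reactivated)
h(Active) = 0.2·h(Dormant) + 0.1·1 + 0.3·h(Active) + 0.2·0 + 0.2·h(Reactivated)
h(Reactivated) = 0.3·h(Dormant) + 0.1·1 + 0.3·h(Active) + 0.1·0 + 0.2·h(Reactivated)
Solving: h(Dormant) = 0.3077, h(Active) = 0.3354, h(Reactivated) = 0.3662.
Starting from Reactivated, the probability is 0.3662.

0.3662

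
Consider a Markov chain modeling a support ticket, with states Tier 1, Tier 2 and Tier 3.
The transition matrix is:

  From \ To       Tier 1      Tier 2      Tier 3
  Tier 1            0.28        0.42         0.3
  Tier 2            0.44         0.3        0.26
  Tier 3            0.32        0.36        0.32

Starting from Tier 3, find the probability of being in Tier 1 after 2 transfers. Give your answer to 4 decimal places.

Sum over the intermediate state after 1 transfer:
P = P(Tier 3→Tier 1)·P(Tier 1→Tier 1) + P(Tier 3→Tier 2)·P(Tier 2→Tier 1) + P(Tier 3→Tier 3)·P(Tier 3→Tier 1)
  = 0.32×0.28 + 0.36×0.44 + 0.32×0.32
  = 0.0896 + 0.1584 + 0.1024 = 0.3504

0.3504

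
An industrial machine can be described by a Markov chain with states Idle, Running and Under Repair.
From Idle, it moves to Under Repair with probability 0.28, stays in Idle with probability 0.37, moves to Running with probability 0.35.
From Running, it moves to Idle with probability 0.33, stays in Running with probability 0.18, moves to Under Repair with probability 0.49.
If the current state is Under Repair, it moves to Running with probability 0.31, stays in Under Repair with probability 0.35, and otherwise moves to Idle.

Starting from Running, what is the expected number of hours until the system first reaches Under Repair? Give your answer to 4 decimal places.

Let t(s) be the expected number of hours to first reach Under Repair from state s, with t(Under Repair) = 0. Conditioning on the first hour:
t(Idle) = 1 + 0.37·t(Idle) + 0.35·t(Running)
t(Running) = 1 + 0.33·t(Idle) + 0.18·t(Running)
Solving: t(Idle) = 2.9170, t(Running) = 2.3934.
Expected hours from Running to Under Repair: 2.3934.

2.3934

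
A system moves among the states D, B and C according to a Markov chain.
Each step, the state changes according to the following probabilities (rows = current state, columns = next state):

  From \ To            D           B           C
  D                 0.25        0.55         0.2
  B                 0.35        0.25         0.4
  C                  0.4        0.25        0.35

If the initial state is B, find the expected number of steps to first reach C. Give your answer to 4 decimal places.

2.9730

Let t(s) be the expected number of steps to first reach C from state s, with t(C) = 0. Conditioning on the first step:
t(D) = 1 + 0.25·t(D) + 0.55·t(B)
t(B) = 1 + 0.35·t(D) + 0.25·t(B)
Solving: t(D) = 3.5135, t(B) = 2.9730.
Expected steps from B to C: 2.9730.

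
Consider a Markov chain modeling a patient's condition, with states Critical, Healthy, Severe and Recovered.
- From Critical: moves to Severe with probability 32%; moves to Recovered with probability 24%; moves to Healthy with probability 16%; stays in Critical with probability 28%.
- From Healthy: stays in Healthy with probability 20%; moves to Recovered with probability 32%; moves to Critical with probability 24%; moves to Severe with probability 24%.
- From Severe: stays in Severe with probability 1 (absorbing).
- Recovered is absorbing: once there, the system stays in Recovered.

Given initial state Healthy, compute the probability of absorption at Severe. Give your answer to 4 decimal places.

0.4643

Let h(s) be the probability of absorption at Severe starting from transient state s. Then h(Severe) = 1 and h(Recovered) = 0. By first-step analysis:
h(Critical) = 0.28·h(Critical) + 0.16·h(Healthy) + 0.32·1 + 0.24·0
h(Healthy) = 0.24·h(Critical) + 0.2·h(Healthy) + 0.24·1 + 0.32·0
Solving: h(Critical) = 0.5476, h(Healthy) = 0.4643.
Starting from Healthy, the probability is 0.4643.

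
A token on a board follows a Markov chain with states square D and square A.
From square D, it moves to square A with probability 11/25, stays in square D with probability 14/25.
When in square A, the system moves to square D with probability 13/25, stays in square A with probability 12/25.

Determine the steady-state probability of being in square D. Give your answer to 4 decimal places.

0.5417

Let the stationary distribution be π with π = πP and π_1 + π_2 = 1.
π_1 = 0.56·π_1 + 0.52·π_2
Solving with the normalization constraint gives π = (0.5417, 0.4583).
So the stationary probability of square D is 0.5417.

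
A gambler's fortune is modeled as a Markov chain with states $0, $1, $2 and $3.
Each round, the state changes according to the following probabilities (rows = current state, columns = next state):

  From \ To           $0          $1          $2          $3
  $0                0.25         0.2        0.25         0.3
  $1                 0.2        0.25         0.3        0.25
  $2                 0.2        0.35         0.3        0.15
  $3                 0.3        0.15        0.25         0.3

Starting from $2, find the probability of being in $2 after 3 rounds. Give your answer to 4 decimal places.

Propagate the distribution vector 3 rounds from $2.
After 0 rounds: (0.0000, 0.0000, 1.0000, 0.0000)
After 1 round: (0.2000, 0.3500, 0.3000, 0.1500)
After 2 rounds: (0.2250, 0.2550, 0.2825, 0.2375)
After 3 rounds: (0.2350, 0.2433, 0.2769, 0.2449)
P(in $2 after 3 rounds) = 0.2769

0.2769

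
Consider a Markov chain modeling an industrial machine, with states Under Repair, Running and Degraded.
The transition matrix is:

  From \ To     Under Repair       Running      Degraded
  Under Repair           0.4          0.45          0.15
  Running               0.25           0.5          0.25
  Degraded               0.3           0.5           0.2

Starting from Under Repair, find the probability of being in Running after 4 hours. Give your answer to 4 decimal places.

0.4846

Propagate the distribution vector 4 hours from Under Repair.
After 0 hours: (1.0000, 0.0000, 0.0000)
After 1 hour: (0.4000, 0.4500, 0.1500)
After 2 hours: (0.3175, 0.4800, 0.2025)
After 3 hours: (0.3078, 0.4841, 0.2081)
After 4 hours: (0.3066, 0.4846, 0.2088)
P(in Running after 4 hours) = 0.4846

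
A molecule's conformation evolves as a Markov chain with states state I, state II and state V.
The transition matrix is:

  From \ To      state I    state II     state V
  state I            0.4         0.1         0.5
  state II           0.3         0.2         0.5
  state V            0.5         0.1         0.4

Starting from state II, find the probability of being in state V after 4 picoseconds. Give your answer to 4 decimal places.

Propagate the distribution vector 4 picoseconds from state II.
After 0 picoseconds: (0.0000, 1.0000, 0.0000)
After 1 picosecond: (0.3000, 0.2000, 0.5000)
After 2 picoseconds: (0.4300, 0.1200, 0.4500)
After 3 picoseconds: (0.4330, 0.1120, 0.4550)
After 4 picoseconds: (0.4343, 0.1112, 0.4545)
P(in state V after 4 picoseconds) = 0.4545

0.4545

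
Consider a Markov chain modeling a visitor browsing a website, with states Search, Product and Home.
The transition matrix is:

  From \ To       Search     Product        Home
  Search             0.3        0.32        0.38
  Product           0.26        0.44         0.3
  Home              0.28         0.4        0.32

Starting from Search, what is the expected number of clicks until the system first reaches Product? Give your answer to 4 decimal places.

Let t(s) be the expected number of clicks to first reach Product from state s, with t(Product) = 0. Conditioning on the first click:
t(Search) = 1 + 0.3·t(Search) + 0.38·t(Home)
t(Home) = 1 + 0.28·t(Search) + 0.32·t(Home)
Solving: t(Search) = 2.8680, t(Home) = 2.6515.
Expected clicks from Search to Product: 2.8680.

2.8680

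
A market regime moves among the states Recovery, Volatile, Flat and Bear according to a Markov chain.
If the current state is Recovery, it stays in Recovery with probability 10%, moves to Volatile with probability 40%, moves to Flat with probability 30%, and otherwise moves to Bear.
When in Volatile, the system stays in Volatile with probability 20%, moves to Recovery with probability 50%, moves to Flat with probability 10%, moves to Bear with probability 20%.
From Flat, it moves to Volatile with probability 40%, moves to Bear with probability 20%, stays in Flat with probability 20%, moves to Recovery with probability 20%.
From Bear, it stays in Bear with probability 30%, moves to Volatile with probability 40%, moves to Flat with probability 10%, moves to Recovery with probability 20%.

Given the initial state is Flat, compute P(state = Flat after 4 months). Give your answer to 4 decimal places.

0.1708

Propagate the distribution vector 4 months from Flat.
After 0 months: (0.0000, 0.0000, 1.0000, 0.0000)
After 1 month: (0.2000, 0.4000, 0.2000, 0.2000)
After 2 months: (0.3000, 0.3200, 0.1600, 0.2200)
After 3 months: (0.2660, 0.3360, 0.1760, 0.2220)
After 4 months: (0.2742, 0.3328, 0.1708, 0.2222)
P(in Flat after 4 months) = 0.1708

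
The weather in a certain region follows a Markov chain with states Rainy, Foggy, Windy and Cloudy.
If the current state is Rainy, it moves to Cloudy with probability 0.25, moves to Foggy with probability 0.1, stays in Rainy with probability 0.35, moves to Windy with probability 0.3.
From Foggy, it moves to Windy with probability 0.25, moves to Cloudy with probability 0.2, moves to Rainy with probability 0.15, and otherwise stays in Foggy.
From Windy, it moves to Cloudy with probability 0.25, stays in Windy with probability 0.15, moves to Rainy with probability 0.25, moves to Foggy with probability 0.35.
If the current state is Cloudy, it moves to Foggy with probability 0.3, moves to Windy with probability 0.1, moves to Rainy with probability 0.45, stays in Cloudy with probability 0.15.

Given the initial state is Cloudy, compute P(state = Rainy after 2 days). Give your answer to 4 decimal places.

Propagate the distribution vector 2 days from Cloudy.
After 0 days: (0.0000, 0.0000, 0.0000, 1.0000)
After 1 day: (0.4500, 0.3000, 0.1000, 0.1500)
After 2 days: (0.2950, 0.2450, 0.2400, 0.2200)
P(in Rainy after 2 days) = 0.2950

0.2950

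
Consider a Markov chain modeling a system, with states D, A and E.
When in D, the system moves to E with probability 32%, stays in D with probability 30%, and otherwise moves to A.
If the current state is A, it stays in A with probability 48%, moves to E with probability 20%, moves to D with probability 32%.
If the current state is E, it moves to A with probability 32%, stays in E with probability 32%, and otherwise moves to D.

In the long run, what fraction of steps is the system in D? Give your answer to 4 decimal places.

0.3244

Let the stationary distribution be π with π = πP and π_1 + π_2 + π_3 = 1.
π_1 = 0.3·π_1 + 0.32·π_2 + 0.36·π_3
π_2 = 0.38·π_1 + 0.48·π_2 + 0.32·π_3
Solving with the normalization constraint gives π = (0.3244, 0.4041, 0.2715).
So the stationary probability of D is 0.3244.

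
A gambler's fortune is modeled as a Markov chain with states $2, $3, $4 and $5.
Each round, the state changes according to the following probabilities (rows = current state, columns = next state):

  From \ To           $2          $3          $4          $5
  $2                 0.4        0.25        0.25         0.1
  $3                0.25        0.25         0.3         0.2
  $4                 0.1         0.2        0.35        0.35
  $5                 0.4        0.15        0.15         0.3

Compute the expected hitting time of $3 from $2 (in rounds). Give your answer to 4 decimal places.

4.6130

Let t(s) be the expected number of rounds to first reach $3 from state s, with t($3) = 0. Conditioning on the first round:
t($2) = 1 + 0.4·t($2) + 0.25·t($4) + 0.1·t($5)
t($4) = 1 + 0.1·t($2) + 0.35·t($4) + 0.35·t($5)
t($5) = 1 + 0.4·t($2) + 0.15·t($4) + 0.3·t($5)
Solving: t($2) = 4.6130, t($4) = 5.0155, t($5) = 5.1393.
Expected rounds from $2 to $3: 4.6130.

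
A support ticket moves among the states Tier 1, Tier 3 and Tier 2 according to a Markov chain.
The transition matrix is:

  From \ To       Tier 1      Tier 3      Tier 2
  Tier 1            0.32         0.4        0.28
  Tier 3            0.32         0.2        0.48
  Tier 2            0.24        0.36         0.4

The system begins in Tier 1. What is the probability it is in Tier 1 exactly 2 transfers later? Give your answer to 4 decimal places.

0.2976

Sum over the intermediate state after 1 transfer:
P = P(Tier 1→Tier 1)·P(Tier 1→Tier 1) + P(Tier 1→Tier 3)·P(Tier 3→Tier 1) + P(Tier 1→Tier 2)·P(Tier 2→Tier 1)
  = 0.32×0.32 + 0.4×0.32 + 0.28×0.24
  = 0.1024 + 0.1280 + 0.0672 = 0.2976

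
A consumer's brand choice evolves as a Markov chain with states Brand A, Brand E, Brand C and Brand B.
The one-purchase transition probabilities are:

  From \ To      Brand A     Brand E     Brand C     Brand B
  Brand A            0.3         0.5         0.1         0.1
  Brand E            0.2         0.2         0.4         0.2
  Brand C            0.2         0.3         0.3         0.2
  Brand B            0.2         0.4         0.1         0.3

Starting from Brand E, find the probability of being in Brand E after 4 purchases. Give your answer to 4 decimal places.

Propagate the distribution vector 4 purchases from Brand E.
After 0 purchases: (0.0000, 1.0000, 0.0000, 0.0000)
After 1 purchase: (0.2000, 0.2000, 0.4000, 0.2000)
After 2 purchases: (0.2200, 0.3400, 0.2400, 0.2000)
After 3 purchases: (0.2220, 0.3300, 0.2500, 0.1980)
After 4 purchases: (0.2222, 0.3312, 0.2490, 0.1976)
P(in Brand E after 4 purchases) = 0.3312

0.3312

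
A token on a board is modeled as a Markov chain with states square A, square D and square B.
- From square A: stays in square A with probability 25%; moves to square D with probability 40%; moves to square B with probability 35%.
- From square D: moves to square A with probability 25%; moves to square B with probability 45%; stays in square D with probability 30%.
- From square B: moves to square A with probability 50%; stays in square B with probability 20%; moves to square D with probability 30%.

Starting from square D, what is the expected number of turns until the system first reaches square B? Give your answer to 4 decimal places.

2.3529

Let t(s) be the expected number of turns to first reach square B from state s, with t(square B) = 0. Conditioning on the first turn:
t(square A) = 1 + 0.25·t(square A) + 0.4·t(square D)
t(square D) = 1 + 0.25·t(square A) + 0.3·t(square D)
Solving: t(square A) = 2.5882, t(square D) = 2.3529.
Expected turns from square D to square B: 2.3529.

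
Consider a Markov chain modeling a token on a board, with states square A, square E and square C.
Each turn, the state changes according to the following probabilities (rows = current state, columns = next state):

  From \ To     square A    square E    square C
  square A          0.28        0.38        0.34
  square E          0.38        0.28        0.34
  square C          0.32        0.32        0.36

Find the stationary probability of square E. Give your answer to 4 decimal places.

0.3265

Let the stationary distribution be π with π = πP and π_1 + π_2 + π_3 = 1.
π_1 = 0.28·π_1 + 0.38·π_2 + 0.32·π_3
π_2 = 0.38·π_1 + 0.28·π_2 + 0.32·π_3
Solving with the normalization constraint gives π = (0.3265, 0.3265, 0.3469).
So the stationary probability of square E is 0.3265.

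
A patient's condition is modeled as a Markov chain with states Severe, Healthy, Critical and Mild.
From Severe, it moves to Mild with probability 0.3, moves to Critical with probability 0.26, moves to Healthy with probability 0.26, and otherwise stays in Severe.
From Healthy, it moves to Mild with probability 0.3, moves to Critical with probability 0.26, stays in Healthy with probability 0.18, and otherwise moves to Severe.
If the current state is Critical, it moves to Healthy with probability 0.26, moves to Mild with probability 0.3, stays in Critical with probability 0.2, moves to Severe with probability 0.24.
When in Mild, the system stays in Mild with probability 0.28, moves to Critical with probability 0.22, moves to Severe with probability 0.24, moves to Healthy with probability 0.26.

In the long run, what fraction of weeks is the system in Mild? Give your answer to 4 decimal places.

0.2941

Let the stationary distribution be π with π = πP and π_1 + π_2 + π_3 + π_4 = 1.
π_1 = 0.18·π_1 + 0.26·π_2 + 0.24·π_3 + 0.24·π_4
π_2 = 0.26·π_1 + 0.18·π_2 + 0.26·π_3 + 0.26·π_4
π_3 = 0.26·π_1 + 0.26·π_2 + 0.2·π_3 + 0.22·π_4
Solving with the normalization constraint gives π = (0.2310, 0.2407, 0.2342, 0.2941).
So the stationary probability of Mild is 0.2941.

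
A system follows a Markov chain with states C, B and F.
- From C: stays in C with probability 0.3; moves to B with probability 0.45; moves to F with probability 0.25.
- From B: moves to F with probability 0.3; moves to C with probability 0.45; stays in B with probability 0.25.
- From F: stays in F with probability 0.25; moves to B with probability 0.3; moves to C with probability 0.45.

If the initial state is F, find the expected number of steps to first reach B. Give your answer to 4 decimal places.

2.7879

Let t(s) be the expected number of steps to first reach B from state s, with t(B) = 0. Conditioning on the first step:
t(C) = 1 + 0.3·t(C) + 0.25·t(F)
t(F) = 1 + 0.45·t(C) + 0.25·t(F)
Solving: t(C) = 2.4242, t(F) = 2.7879.
Expected steps from F to B: 2.7879.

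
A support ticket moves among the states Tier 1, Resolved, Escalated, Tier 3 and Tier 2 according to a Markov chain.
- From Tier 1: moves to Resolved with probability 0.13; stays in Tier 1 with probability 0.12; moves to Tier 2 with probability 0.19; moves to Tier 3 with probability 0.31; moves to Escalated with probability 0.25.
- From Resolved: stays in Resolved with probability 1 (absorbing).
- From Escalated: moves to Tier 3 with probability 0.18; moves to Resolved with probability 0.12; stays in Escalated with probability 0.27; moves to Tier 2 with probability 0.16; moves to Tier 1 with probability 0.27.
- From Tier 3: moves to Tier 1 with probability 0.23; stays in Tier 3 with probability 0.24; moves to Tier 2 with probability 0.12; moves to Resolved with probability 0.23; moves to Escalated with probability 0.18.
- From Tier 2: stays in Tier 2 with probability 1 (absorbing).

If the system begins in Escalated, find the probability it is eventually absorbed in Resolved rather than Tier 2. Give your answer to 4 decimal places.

0.4818

Let h(s) be the probability of absorption at Resolved starting from transient state s. Then h(Resolved) = 1 and h(Tier 2) = 0. By first-step analysis:
h(Tier 1) = 0.12·h(Tier 1) + 0.13·1 + 0.25·h(Escalated) + 0.31·h(Tier 3) + 0.19·0
h(Escalated) = 0.27·h(Tier 1) + 0.12·1 + 0.27·h(Escalated) + 0.18·h(Tier 3) + 0.16·0
h(Tier 3) = 0.23·h(Tier 1) + 0.23·1 + 0.18·h(Escalated) + 0.24·h(Tier 3) + 0.12·0
Solving: h(Tier 1) = 0.4829, h(Escalated) = 0.4818, h(Tier 3) = 0.5629.
Starting from Escalated, the probability is 0.4818.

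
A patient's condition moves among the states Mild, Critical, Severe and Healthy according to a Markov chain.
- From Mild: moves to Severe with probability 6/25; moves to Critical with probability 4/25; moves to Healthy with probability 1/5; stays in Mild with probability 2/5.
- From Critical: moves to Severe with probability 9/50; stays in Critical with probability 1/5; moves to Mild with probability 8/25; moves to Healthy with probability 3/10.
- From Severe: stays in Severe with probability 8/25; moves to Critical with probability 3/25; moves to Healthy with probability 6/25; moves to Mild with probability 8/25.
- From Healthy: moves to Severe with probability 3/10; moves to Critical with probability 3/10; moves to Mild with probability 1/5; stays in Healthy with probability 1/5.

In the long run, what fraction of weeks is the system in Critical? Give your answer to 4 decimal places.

0.1891

Let the stationary distribution be π with π = πP and π_1 + π_2 + π_3 + π_4 = 1.
π_1 = 0.4·π_1 + 0.32·π_2 + 0.32·π_3 + 0.2·π_4
π_2 = 0.16·π_1 + 0.2·π_2 + 0.12·π_3 + 0.3·π_4
π_3 = 0.24·π_1 + 0.18·π_2 + 0.32·π_3 + 0.3·π_4
Solving with the normalization constraint gives π = (0.3179, 0.1891, 0.2635, 0.2295).
So the stationary probability of Critical is 0.1891.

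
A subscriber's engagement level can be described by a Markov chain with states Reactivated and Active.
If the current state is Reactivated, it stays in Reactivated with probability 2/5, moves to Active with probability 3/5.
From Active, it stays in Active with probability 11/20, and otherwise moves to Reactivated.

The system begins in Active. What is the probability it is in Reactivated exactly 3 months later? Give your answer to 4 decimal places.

0.4286

Propagate the distribution vector 3 months from Active.
After 0 months: (0.0000, 1.0000)
After 1 month: (0.4500, 0.5500)
After 2 months: (0.4275, 0.5725)
After 3 months: (0.4286, 0.5714)
P(in Reactivated after 3 months) = 0.4286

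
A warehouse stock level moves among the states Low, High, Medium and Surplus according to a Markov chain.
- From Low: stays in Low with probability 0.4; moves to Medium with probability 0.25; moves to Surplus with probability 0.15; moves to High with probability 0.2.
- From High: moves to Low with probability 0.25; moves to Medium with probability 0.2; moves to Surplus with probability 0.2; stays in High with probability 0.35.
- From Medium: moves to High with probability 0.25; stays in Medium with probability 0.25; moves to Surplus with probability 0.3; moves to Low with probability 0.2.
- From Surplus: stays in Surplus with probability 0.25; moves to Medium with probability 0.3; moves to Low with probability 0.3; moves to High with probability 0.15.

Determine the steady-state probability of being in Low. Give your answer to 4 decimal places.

Let the stationary distribution be π with π = πP and π_1 + π_2 + π_3 + π_4 = 1.
π_1 = 0.4·π_1 + 0.25·π_2 + 0.2·π_3 + 0.3·π_4
π_2 = 0.2·π_1 + 0.35·π_2 + 0.25·π_3 + 0.15·π_4
π_3 = 0.25·π_1 + 0.2·π_2 + 0.25·π_3 + 0.3·π_4
Solving with the normalization constraint gives π = (0.2925, 0.2369, 0.2492, 0.2214).
So the stationary probability of Low is 0.2925.

0.2925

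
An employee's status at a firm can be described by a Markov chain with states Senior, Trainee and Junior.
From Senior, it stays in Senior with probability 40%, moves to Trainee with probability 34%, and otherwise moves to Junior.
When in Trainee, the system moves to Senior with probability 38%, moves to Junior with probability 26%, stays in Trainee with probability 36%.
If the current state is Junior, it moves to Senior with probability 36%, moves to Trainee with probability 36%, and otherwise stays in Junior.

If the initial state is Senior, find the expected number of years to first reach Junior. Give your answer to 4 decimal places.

Let t(s) be the expected number of years to first reach Junior from state s, with t(Junior) = 0. Conditioning on the first year:
t(Senior) = 1 + 0.4·t(Senior) + 0.34·t(Trainee)
t(Trainee) = 1 + 0.38·t(Senior) + 0.36·t(Trainee)
Solving: t(Senior) = 3.8462, t(Trainee) = 3.8462.
Expected years from Senior to Junior: 3.8462.

3.8462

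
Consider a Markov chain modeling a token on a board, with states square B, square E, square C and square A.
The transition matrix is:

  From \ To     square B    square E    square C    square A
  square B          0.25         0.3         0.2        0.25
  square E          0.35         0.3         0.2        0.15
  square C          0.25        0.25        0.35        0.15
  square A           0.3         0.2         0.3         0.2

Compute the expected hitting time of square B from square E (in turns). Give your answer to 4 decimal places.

Let t(s) be the expected number of turns to first reach square B from state s, with t(square B) = 0. Conditioning on the first turn:
t(square E) = 1 + 0.3·t(square E) + 0.2·t(square C) + 0.15·t(square A)
t(square C) = 1 + 0.25·t(square E) + 0.35·t(square C) + 0.15·t(square A)
t(square A) = 1 + 0.2·t(square E) + 0.3·t(square C) + 0.2·t(square A)
Solving: t(square E) = 3.1574, t(square C) = 3.5288, t(square A) = 3.3627.
Expected turns from square E to square B: 3.1574.

3.1574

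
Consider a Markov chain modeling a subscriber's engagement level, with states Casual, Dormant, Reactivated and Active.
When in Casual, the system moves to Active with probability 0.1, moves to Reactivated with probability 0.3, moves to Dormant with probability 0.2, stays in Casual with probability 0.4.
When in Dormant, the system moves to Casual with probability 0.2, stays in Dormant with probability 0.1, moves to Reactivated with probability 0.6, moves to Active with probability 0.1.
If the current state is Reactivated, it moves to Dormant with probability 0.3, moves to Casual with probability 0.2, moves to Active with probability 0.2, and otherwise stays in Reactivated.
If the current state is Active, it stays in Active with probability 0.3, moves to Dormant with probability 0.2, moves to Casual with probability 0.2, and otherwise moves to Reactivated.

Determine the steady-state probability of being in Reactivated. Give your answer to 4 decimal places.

0.3645

Let the stationary distribution be π with π = πP and π_1 + π_2 + π_3 + π_4 = 1.
π_1 = 0.4·π_1 + 0.2·π_2 + 0.2·π_3 + 0.2·π_4
π_2 = 0.2·π_1 + 0.1·π_2 + 0.3·π_3 + 0.2·π_4
π_3 = 0.3·π_1 + 0.6·π_2 + 0.3·π_3 + 0.3·π_4
Solving with the normalization constraint gives π = (0.2500, 0.2150, 0.3645, 0.1706).
So the stationary probability of Reactivated is 0.3645.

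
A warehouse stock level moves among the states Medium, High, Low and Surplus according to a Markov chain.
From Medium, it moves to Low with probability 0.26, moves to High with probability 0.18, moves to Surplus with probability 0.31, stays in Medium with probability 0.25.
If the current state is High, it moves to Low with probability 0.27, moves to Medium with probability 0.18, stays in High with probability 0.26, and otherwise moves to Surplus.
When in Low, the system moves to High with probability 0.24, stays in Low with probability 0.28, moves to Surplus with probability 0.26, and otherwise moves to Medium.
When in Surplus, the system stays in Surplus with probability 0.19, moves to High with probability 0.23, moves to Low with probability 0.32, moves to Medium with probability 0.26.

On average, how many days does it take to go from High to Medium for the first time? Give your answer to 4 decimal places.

Let t(s) be the expected number of days to first reach Medium from state s, with t(Medium) = 0. Conditioning on the first day:
t(High) = 1 + 0.26·t(High) + 0.27·t(Low) + 0.29·t(Surplus)
t(Low) = 1 + 0.24·t(High) + 0.28·t(Low) + 0.26·t(Surplus)
t(Surplus) = 1 + 0.23·t(High) + 0.32·t(Low) + 0.19·t(Surplus)
Solving: t(High) = 4.7193, t(Low) = 4.5393, t(Surplus) = 4.3679.
Expected days from High to Medium: 4.7193.

4.7193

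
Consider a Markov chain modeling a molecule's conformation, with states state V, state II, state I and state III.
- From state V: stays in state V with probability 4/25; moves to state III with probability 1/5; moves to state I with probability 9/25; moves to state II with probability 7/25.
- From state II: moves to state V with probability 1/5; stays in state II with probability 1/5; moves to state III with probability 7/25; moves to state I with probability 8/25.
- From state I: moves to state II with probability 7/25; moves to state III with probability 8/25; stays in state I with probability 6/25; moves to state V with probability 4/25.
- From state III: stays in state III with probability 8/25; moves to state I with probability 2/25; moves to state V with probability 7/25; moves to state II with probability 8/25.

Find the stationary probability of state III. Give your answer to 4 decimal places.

0.2846

Let the stationary distribution be π with π = πP and π_1 + π_2 + π_3 + π_4 = 1.
π_1 = 0.16·π_1 + 0.2·π_2 + 0.16·π_3 + 0.28·π_4
π_2 = 0.28·π_1 + 0.2·π_2 + 0.28·π_3 + 0.32·π_4
π_3 = 0.36·π_1 + 0.32·π_2 + 0.24·π_3 + 0.08·π_4
Solving with the normalization constraint gives π = (0.2049, 0.2698, 0.2406, 0.2846).
So the stationary probability of state III is 0.2846.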